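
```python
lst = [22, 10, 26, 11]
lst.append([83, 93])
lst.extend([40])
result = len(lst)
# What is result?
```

After line 1: lst = [22, 10, 26, 11]
After line 2 (append adds [83, 93] as single element): lst = [22, 10, 26, 11, [83, 93]]
After line 3 (extend unpacks [40], adds 40): lst = [22, 10, 26, 11, [83, 93], 40]
After line 4: result = len(lst) = 6

6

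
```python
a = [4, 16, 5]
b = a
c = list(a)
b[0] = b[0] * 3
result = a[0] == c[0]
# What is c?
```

After line 1: a = [4, 16, 5]
After line 2 (b = a, alias): a = [4, 16, 5], b = [4, 16, 5]
After line 3 (c = list(a) is a copy, new object): c = [4, 16, 5]
After line 4 (b[0] = 4 * 3 = 12; mutates shared a/b): a = b = [12, 16, 5], c = [4, 16, 5]
After line 5 (a[0] = 12, c[0] = 4; result = False)

[4, 16, 5]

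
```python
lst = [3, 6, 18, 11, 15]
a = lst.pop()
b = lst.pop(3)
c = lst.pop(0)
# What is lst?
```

After line 1: lst = [3, 6, 18, 11, 15]
After line 2 (pop() -> a = 15): lst = [3, 6, 18, 11]
After line 3 (pop(3) -> b = 11): lst = [3, 6, 18]
After line 4 (pop(0) -> c = 3): lst = [6, 18]

[6, 18]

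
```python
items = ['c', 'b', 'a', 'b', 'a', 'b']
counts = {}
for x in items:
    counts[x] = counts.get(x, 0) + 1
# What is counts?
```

Initial: counts = {}, items = ['c', 'b', 'a', 'b', 'a', 'b']
See 'c': counts = {'c': 1}
See 'b': counts = {'c': 1, 'b': 1}
See 'a': counts = {'c': 1, 'b': 1, 'a': 1}
See 'b': counts = {'c': 1, 'b': 2, 'a': 1}
See 'a': counts = {'c': 1, 'b': 2, 'a': 2}
See 'b': counts = {'c': 1, 'b': 3, 'a': 2}

{'c': 1, 'b': 3, 'a': 2}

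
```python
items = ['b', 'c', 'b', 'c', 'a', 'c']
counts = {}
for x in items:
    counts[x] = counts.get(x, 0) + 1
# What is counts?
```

Initial: counts = {}, items = ['b', 'c', 'b', 'c', 'a', 'c']
See 'b': counts = {'b': 1}
See 'c': counts = {'b': 1, 'c': 1}
See 'b': counts = {'b': 2, 'c': 1}
See 'c': counts = {'b': 2, 'c': 2}
See 'a': counts = {'b': 2, 'c': 2, 'a': 1}
See 'c': counts = {'b': 2, 'c': 3, 'a': 1}

{'b': 2, 'c': 3, 'a': 1}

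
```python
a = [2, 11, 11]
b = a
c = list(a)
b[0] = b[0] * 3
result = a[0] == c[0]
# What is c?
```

After line 1: a = [2, 11, 11]
After line 2 (b = a, alias): a = [2, 11, 11], b = [2, 11, 11]
After line 3 (c = list(a) is a copy, new object): c = [2, 11, 11]
After line 4 (b[0] = 2 * 3 = 6; mutates shared a/b): a = b = [6, 11, 11], c = [2, 11, 11]
After line 5 (a[0] = 6, c[0] = 2; result = False)

[2, 11, 11]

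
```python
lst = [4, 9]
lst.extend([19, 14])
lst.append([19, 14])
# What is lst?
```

After line 1: lst = [4, 9]
After line 2 (extend unpacks [19, 14]): lst = [4, 9, 19, 14]
After line 3 (append adds [19, 14] as single element): lst = [4, 9, 19, 14, [19, 14]]

[4, 9, 19, 14, [19, 14]]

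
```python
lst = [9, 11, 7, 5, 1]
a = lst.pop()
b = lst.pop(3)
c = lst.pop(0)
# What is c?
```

After line 1: lst = [9, 11, 7, 5, 1]
After line 2 (pop() -> a = 1): lst = [9, 11, 7, 5]
After line 3 (pop(3) -> b = 5): lst = [9, 11, 7]
After line 4 (pop(0) -> c = 9): lst = [11, 7]

9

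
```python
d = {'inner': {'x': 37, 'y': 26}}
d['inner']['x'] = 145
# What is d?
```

After line 1: d = {'inner': {'x': 37, 'y': 26}}
After line 2 (inner x overwritten): d = {'inner': {'x': 145, 'y': 26}}

{'inner': {'x': 145, 'y': 26}}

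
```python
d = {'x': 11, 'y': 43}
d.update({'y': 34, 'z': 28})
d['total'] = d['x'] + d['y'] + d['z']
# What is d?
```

After line 1: d = {'x': 11, 'y': 43}
After line 2 (y overwritten, z added): d = {'x': 11, 'y': 34, 'z': 28}
After line 3 (total = 11 + 34 + 28 = 73): d = {'x': 11, 'y': 34, 'z': 28, 'total': 73}

{'x': 11, 'y': 34, 'z': 28, 'total': 73}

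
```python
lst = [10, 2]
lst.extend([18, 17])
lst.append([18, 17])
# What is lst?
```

After line 1: lst = [10, 2]
After line 2 (extend unpacks [18, 17]): lst = [10, 2, 18, 17]
After line 3 (append adds [18, 17] as single element): lst = [10, 2, 18, 17, [18, 17]]

[10, 2, 18, 17, [18, 17]]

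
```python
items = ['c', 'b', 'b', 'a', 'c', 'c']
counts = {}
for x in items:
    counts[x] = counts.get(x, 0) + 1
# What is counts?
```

Initial: counts = {}, items = ['c', 'b', 'b', 'a', 'c', 'c']
See 'c': counts = {'c': 1}
See 'b': counts = {'c': 1, 'b': 1}
See 'b': counts = {'c': 1, 'b': 2}
See 'a': counts = {'c': 1, 'b': 2, 'a': 1}
See 'c': counts = {'c': 2, 'b': 2, 'a': 1}
See 'c': counts = {'c': 3, 'b': 2, 'a': 1}

{'c': 3, 'b': 2, 'a': 1}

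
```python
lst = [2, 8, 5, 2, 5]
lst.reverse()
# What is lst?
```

[5, 2, 5, 8, 2]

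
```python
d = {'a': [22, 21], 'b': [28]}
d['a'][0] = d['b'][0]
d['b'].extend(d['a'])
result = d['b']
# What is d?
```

After line 1: d = {'a': [22, 21], 'b': [28]}
After line 2 (a[0] = b[0] = 28): d = {'a': [28, 21], 'b': [28]}
After line 3 (b.extend(a) appends [28, 21]): d = {'a': [28, 21], 'b': [28, 28, 21]}
After line 4: result = d['b'] = [28, 28, 21]

{'a': [28, 21], 'b': [28, 28, 21]}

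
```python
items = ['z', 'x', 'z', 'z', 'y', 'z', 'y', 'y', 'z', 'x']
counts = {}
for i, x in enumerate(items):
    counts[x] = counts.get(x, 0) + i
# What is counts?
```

Initial: counts = {}, items = ['z', 'x', 'z', 'z', 'y', 'z', 'y', 'y', 'z', 'x']
i=0, x='z': counts = {'z': 0}
i=1, x='x': counts = {'z': 0, 'x': 1}
i=2, x='z': counts = {'z': 2, 'x': 1}
i=3, x='z': counts = {'z': 5, 'x': 1}
i=4, x='y': counts = {'z': 5, 'x': 1, 'y': 4}
i=5, x='z': counts = {'z': 10, 'x': 1, 'y': 4}
i=6, x='y': counts = {'z': 10, 'x': 1, 'y': 10}
i=7, x='y': counts = {'z': 10, 'x': 1, 'y': 17}
i=8, x='z': counts = {'z': 18, 'x': 1, 'y': 17}
i=9, x='x': counts = {'z': 18, 'x': 10, 'y': 17}

{'z': 18, 'x': 10, 'y': 17}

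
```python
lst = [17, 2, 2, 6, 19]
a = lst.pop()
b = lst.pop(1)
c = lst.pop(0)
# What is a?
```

After line 1: lst = [17, 2, 2, 6, 19]
After line 2 (pop() -> a = 19): lst = [17, 2, 2, 6]
After line 3 (pop(1) -> b = 2): lst = [17, 2, 6]
After line 4 (pop(0) -> c = 17): lst = [2, 6]

19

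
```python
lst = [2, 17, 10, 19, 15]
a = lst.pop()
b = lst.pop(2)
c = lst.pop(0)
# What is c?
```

After line 1: lst = [2, 17, 10, 19, 15]
After line 2 (pop() -> a = 15): lst = [2, 17, 10, 19]
After line 3 (pop(2) -> b = 10): lst = [2, 17, 19]
After line 4 (pop(0) -> c = 2): lst = [17, 19]

2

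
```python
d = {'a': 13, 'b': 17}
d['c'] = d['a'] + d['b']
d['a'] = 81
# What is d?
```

After line 1: d = {'a': 13, 'b': 17}
After line 2 (d['c'] = 13 + 17): d = {'a': 13, 'b': 17, 'c': 30}
After line 3: d = {'a': 81, 'b': 17, 'c': 30}

{'a': 81, 'b': 17, 'c': 30}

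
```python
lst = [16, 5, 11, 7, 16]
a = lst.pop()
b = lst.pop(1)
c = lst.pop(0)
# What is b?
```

After line 1: lst = [16, 5, 11, 7, 16]
After line 2 (pop() -> a = 16): lst = [16, 5, 11, 7]
After line 3 (pop(1) -> b = 5): lst = [16, 11, 7]
After line 4 (pop(0) -> c = 16): lst = [11, 7]

5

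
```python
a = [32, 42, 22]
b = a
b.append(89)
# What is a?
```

After line 1: a = [32, 42, 22]
After line 2 (b = a is an alias, same object): a = [32, 42, 22], b = [32, 42, 22]
After line 3 (b.append mutates the shared list): a = [32, 42, 22, 89], b = [32, 42, 22, 89]

[32, 42, 22, 89]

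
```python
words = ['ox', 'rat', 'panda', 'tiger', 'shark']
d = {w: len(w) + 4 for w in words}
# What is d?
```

{'ox': 6, 'rat': 7, 'panda': 9, 'tiger': 9, 'shark': 9}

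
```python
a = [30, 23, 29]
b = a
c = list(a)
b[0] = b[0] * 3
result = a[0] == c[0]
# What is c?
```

After line 1: a = [30, 23, 29]
After line 2 (b = a, alias): a = [30, 23, 29], b = [30, 23, 29]
After line 3 (c = list(a) is a copy, new object): c = [30, 23, 29]
After line 4 (b[0] = 30 * 3 = 90; mutates shared a/b): a = b = [90, 23, 29], c = [30, 23, 29]
After line 5 (a[0] = 90, c[0] = 30; result = False)

[30, 23, 29]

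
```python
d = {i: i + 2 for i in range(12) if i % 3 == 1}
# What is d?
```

{1: 3, 4: 6, 7: 9, 10: 12}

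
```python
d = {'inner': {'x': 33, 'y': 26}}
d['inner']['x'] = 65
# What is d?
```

After line 1: d = {'inner': {'x': 33, 'y': 26}}
After line 2 (inner x overwritten): d = {'inner': {'x': 65, 'y': 26}}

{'inner': {'x': 65, 'y': 26}}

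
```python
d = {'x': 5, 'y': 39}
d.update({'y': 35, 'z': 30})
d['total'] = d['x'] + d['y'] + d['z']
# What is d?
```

After line 1: d = {'x': 5, 'y': 39}
After line 2 (y overwritten, z added): d = {'x': 5, 'y': 35, 'z': 30}
After line 3 (total = 5 + 35 + 30 = 70): d = {'x': 5, 'y': 35, 'z': 30, 'total': 70}

{'x': 5, 'y': 35, 'z': 30, 'total': 70}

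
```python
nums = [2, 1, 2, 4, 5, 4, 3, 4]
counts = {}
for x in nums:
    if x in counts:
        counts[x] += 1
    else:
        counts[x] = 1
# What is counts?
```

Initial: counts = {}, nums = [2, 1, 2, 4, 5, 4, 3, 4]
See 2: counts = {2: 1}
See 1: counts = {2: 1, 1: 1}
See 2: counts = {2: 2, 1: 1}
See 4: counts = {2: 2, 1: 1, 4: 1}
See 5: counts = {2: 2, 1: 1, 4: 1, 5: 1}
See 4: counts = {2: 2, 1: 1, 4: 2, 5: 1}
See 3: counts = {2: 2, 1: 1, 4: 2, 5: 1, 3: 1}
See 4: counts = {2: 2, 1: 1, 4: 3, 5: 1, 3: 1}

{2: 2, 1: 1, 4: 3, 5: 1, 3: 1}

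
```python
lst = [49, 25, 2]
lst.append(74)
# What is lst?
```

[49, 25, 2, 74]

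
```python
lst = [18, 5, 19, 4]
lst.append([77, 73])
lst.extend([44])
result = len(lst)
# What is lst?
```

After line 1: lst = [18, 5, 19, 4]
After line 2 (append adds [77, 73] as single element): lst = [18, 5, 19, 4, [77, 73]]
After line 3 (extend unpacks [44], adds 44): lst = [18, 5, 19, 4, [77, 73], 44]
After line 4: result = len(lst) = 6

[18, 5, 19, 4, [77, 73], 44]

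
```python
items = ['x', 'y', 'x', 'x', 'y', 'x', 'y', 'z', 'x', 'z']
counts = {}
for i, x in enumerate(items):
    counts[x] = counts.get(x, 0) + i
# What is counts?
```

Initial: counts = {}, items = ['x', 'y', 'x', 'x', 'y', 'x', 'y', 'z', 'x', 'z']
i=0, x='x': counts = {'x': 0}
i=1, x='y': counts = {'x': 0, 'y': 1}
i=2, x='x': counts = {'x': 2, 'y': 1}
i=3, x='x': counts = {'x': 5, 'y': 1}
i=4, x='y': counts = {'x': 5, 'y': 5}
i=5, x='x': counts = {'x': 10, 'y': 5}
i=6, x='y': counts = {'x': 10, 'y': 11}
i=7, x='z': counts = {'x': 10, 'y': 11, 'z': 7}
i=8, x='x': counts = {'x': 18, 'y': 11, 'z': 7}
i=9, x='z': counts = {'x': 18, 'y': 11, 'z': 16}

{'x': 18, 'y': 11, 'z': 16}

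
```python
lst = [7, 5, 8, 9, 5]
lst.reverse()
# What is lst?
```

[5, 9, 8, 5, 7]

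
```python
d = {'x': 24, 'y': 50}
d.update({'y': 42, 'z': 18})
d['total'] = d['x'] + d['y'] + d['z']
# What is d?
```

After line 1: d = {'x': 24, 'y': 50}
After line 2 (y overwritten, z added): d = {'x': 24, 'y': 42, 'z': 18}
After line 3 (total = 24 + 42 + 18 = 84): d = {'x': 24, 'y': 42, 'z': 18, 'total': 84}

{'x': 24, 'y': 42, 'z': 18, 'total': 84}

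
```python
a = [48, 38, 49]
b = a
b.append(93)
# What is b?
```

After line 1: a = [48, 38, 49]
After line 2 (b = a is an alias, same object): a = [48, 38, 49], b = [48, 38, 49]
After line 3 (b.append mutates the shared list): a = [48, 38, 49, 93], b = [48, 38, 49, 93]

[48, 38, 49, 93]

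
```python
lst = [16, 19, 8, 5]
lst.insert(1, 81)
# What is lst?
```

[16, 81, 19, 8, 5]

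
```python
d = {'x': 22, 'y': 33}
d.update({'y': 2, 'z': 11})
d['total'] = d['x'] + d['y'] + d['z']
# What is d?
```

After line 1: d = {'x': 22, 'y': 33}
After line 2 (y overwritten, z added): d = {'x': 22, 'y': 2, 'z': 11}
After line 3 (total = 22 + 2 + 11 = 35): d = {'x': 22, 'y': 2, 'z': 11, 'total': 35}

{'x': 22, 'y': 2, 'z': 11, 'total': 35}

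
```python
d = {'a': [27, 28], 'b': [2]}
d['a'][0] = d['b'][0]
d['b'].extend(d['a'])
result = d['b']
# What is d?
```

After line 1: d = {'a': [27, 28], 'b': [2]}
After line 2 (a[0] = b[0] = 2): d = {'a': [2, 28], 'b': [2]}
After line 3 (b.extend(a) appends [2, 28]): d = {'a': [2, 28], 'b': [2, 2, 28]}
After line 4: result = d['b'] = [2, 2, 28]

{'a': [2, 28], 'b': [2, 2, 28]}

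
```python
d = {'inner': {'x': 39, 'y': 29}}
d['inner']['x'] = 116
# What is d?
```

After line 1: d = {'inner': {'x': 39, 'y': 29}}
After line 2 (inner x overwritten): d = {'inner': {'x': 116, 'y': 29}}

{'inner': {'x': 116, 'y': 29}}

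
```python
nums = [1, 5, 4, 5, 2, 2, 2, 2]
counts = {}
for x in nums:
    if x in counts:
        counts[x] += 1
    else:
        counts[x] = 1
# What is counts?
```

Initial: counts = {}, nums = [1, 5, 4, 5, 2, 2, 2, 2]
See 1: counts = {1: 1}
See 5: counts = {1: 1, 5: 1}
See 4: counts = {1: 1, 5: 1, 4: 1}
See 5: counts = {1: 1, 5: 2, 4: 1}
See 2: counts = {1: 1, 5: 2, 4: 1, 2: 1}
See 2: counts = {1: 1, 5: 2, 4: 1, 2: 2}
See 2: counts = {1: 1, 5: 2, 4: 1, 2: 3}
See 2: counts = {1: 1, 5: 2, 4: 1, 2: 4}

{1: 1, 5: 2, 4: 1, 2: 4}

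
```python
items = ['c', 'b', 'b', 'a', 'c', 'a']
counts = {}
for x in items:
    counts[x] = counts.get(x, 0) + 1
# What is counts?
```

Initial: counts = {}, items = ['c', 'b', 'b', 'a', 'c', 'a']
See 'c': counts = {'c': 1}
See 'b': counts = {'c': 1, 'b': 1}
See 'b': counts = {'c': 1, 'b': 2}
See 'a': counts = {'c': 1, 'b': 2, 'a': 1}
See 'c': counts = {'c': 2, 'b': 2, 'a': 1}
See 'a': counts = {'c': 2, 'b': 2, 'a': 2}

{'c': 2, 'b': 2, 'a': 2}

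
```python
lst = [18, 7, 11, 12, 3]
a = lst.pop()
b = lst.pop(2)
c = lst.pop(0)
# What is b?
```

After line 1: lst = [18, 7, 11, 12, 3]
After line 2 (pop() -> a = 3): lst = [18, 7, 11, 12]
After line 3 (pop(2) -> b = 11): lst = [18, 7, 12]
After line 4 (pop(0) -> c = 18): lst = [7, 12]

11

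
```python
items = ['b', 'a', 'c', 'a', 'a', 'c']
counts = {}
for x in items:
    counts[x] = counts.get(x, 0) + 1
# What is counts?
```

Initial: counts = {}, items = ['b', 'a', 'c', 'a', 'a', 'c']
See 'b': counts = {'b': 1}
See 'a': counts = {'b': 1, 'a': 1}
See 'c': counts = {'b': 1, 'a': 1, 'c': 1}
See 'a': counts = {'b': 1, 'a': 2, 'c': 1}
See 'a': counts = {'b': 1, 'a': 3, 'c': 1}
See 'c': counts = {'b': 1, 'a': 3, 'c': 2}

{'b': 1, 'a': 3, 'c': 2}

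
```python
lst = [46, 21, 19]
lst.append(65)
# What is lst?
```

[46, 21, 19, 65]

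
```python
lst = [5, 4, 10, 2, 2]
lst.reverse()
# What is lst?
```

[2, 2, 10, 4, 5]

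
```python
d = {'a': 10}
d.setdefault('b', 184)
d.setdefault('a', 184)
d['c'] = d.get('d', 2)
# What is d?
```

After line 1: d = {'a': 10}
After line 2 (setdefault adds 'b'=184): d = {'a': 10, 'b': 184}
After line 3 (setdefault 'a' no-op, already exists): d = {'a': 10, 'b': 184}
After line 4 (get('d', 2) returns default since 'd' not in d): d = {'a': 10, 'b': 184, 'c': 2}

{'a': 10, 'b': 184, 'c': 2}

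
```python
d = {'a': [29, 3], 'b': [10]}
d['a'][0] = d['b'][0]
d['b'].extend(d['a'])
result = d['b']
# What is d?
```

After line 1: d = {'a': [29, 3], 'b': [10]}
After line 2 (a[0] = b[0] = 10): d = {'a': [10, 3], 'b': [10]}
After line 3 (b.extend(a) appends [10, 3]): d = {'a': [10, 3], 'b': [10, 10, 3]}
After line 4: result = d['b'] = [10, 10, 3]

{'a': [10, 3], 'b': [10, 10, 3]}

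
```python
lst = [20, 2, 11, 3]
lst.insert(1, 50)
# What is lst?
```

[20, 50, 2, 11, 3]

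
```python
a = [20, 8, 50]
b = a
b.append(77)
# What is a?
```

After line 1: a = [20, 8, 50]
After line 2 (b = a is an alias, same object): a = [20, 8, 50], b = [20, 8, 50]
After line 3 (b.append mutates the shared list): a = [20, 8, 50, 77], b = [20, 8, 50, 77]

[20, 8, 50, 77]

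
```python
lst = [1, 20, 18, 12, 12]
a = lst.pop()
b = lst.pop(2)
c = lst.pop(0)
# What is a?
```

After line 1: lst = [1, 20, 18, 12, 12]
After line 2 (pop() -> a = 12): lst = [1, 20, 18, 12]
After line 3 (pop(2) -> b = 18): lst = [1, 20, 12]
After line 4 (pop(0) -> c = 1): lst = [20, 12]

12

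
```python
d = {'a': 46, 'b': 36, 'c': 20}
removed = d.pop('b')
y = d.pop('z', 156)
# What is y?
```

After line 1: d = {'a': 46, 'b': 36, 'c': 20}
After line 2 (pop 'b' returns 36): d = {'a': 46, 'c': 20}, removed = 36
After line 3 (pop 'z' missing, returns default 156): d = {'a': 46, 'c': 20}, y = 156

156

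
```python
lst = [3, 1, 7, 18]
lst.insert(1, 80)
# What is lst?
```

[3, 80, 1, 7, 18]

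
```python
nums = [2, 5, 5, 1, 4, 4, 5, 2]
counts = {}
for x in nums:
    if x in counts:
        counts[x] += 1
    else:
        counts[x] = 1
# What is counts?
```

Initial: counts = {}, nums = [2, 5, 5, 1, 4, 4, 5, 2]
See 2: counts = {2: 1}
See 5: counts = {2: 1, 5: 1}
See 5: counts = {2: 1, 5: 2}
See 1: counts = {2: 1, 5: 2, 1: 1}
See 4: counts = {2: 1, 5: 2, 1: 1, 4: 1}
See 4: counts = {2: 1, 5: 2, 1: 1, 4: 2}
See 5: counts = {2: 1, 5: 3, 1: 1, 4: 2}
See 2: counts = {2: 2, 5: 3, 1: 1, 4: 2}

{2: 2, 5: 3, 1: 1, 4: 2}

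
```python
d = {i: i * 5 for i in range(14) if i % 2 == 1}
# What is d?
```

{1: 5, 3: 15, 5: 25, 7: 35, 9: 45, 11: 55, 13: 65}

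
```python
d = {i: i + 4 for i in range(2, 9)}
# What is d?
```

{2: 6, 3: 7, 4: 8, 5: 9, 6: 10, 7: 11, 8: 12}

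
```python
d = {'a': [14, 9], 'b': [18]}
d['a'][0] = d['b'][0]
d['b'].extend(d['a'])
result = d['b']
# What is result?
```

After line 1: d = {'a': [14, 9], 'b': [18]}
After line 2 (a[0] = b[0] = 18): d = {'a': [18, 9], 'b': [18]}
After line 3 (b.extend(a) appends [18, 9]): d = {'a': [18, 9], 'b': [18, 18, 9]}
After line 4: result = d['b'] = [18, 18, 9]

[18, 18, 9]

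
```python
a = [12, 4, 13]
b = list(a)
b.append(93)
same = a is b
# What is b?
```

After line 1: a = [12, 4, 13]
After line 2 (b = list(a) is a shallow copy, new object): a = [12, 4, 13], b = [12, 4, 13]
After line 3 (append only mutates b): a = [12, 4, 13], b = [12, 4, 13, 93]
After line 4 (same = a is b; different objects -> False): same = False

[12, 4, 13, 93]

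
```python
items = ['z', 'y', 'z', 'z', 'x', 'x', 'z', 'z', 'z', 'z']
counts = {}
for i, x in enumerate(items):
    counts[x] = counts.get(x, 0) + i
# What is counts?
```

Initial: counts = {}, items = ['z', 'y', 'z', 'z', 'x', 'x', 'z', 'z', 'z', 'z']
i=0, x='z': counts = {'z': 0}
i=1, x='y': counts = {'z': 0, 'y': 1}
i=2, x='z': counts = {'z': 2, 'y': 1}
i=3, x='z': counts = {'z': 5, 'y': 1}
i=4, x='x': counts = {'z': 5, 'y': 1, 'x': 4}
i=5, x='x': counts = {'z': 5, 'y': 1, 'x': 9}
i=6, x='z': counts = {'z': 11, 'y': 1, 'x': 9}
i=7, x='z': counts = {'z': 18, 'y': 1, 'x': 9}
i=8, x='z': counts = {'z': 26, 'y': 1, 'x': 9}
i=9, x='z': counts = {'z': 35, 'y': 1, 'x': 9}

{'z': 35, 'y': 1, 'x': 9}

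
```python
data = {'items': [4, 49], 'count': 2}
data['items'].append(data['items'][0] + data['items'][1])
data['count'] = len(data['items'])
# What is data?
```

After line 1: data = {'items': [4, 49], 'count': 2}
After line 2 (append 4 + 49 = 53): data = {'items': [4, 49, 53], 'count': 2}
After line 3 (count = len(items) = 3): data = {'items': [4, 49, 53], 'count': 3}

{'items': [4, 49, 53], 'count': 3}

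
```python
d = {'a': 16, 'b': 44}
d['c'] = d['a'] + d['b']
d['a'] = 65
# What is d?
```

After line 1: d = {'a': 16, 'b': 44}
After line 2 (d['c'] = 16 + 44): d = {'a': 16, 'b': 44, 'c': 60}
After line 3: d = {'a': 65, 'b': 44, 'c': 60}

{'a': 65, 'b': 44, 'c': 60}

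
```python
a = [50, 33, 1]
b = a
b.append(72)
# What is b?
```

After line 1: a = [50, 33, 1]
After line 2 (b = a is an alias, same object): a = [50, 33, 1], b = [50, 33, 1]
After line 3 (b.append mutates the shared list): a = [50, 33, 1, 72], b = [50, 33, 1, 72]

[50, 33, 1, 72]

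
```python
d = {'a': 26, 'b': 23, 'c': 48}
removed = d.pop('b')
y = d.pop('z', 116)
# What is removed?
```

After line 1: d = {'a': 26, 'b': 23, 'c': 48}
After line 2 (pop 'b' returns 23): d = {'a': 26, 'c': 48}, removed = 23
After line 3 (pop 'z' missing, returns default 116): d = {'a': 26, 'c': 48}, y = 116

23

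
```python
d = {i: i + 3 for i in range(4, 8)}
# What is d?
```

{4: 7, 5: 8, 6: 9, 7: 10}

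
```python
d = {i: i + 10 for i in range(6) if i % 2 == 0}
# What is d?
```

{0: 10, 2: 12, 4: 14}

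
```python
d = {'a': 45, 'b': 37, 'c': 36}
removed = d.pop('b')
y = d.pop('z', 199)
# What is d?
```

After line 1: d = {'a': 45, 'b': 37, 'c': 36}
After line 2 (pop 'b' returns 37): d = {'a': 45, 'c': 36}, removed = 37
After line 3 (pop 'z' missing, returns default 199): d = {'a': 45, 'c': 36}, y = 199

{'a': 45, 'c': 36}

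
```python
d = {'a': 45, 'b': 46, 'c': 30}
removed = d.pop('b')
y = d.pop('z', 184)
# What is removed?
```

After line 1: d = {'a': 45, 'b': 46, 'c': 30}
After line 2 (pop 'b' returns 46): d = {'a': 45, 'c': 30}, removed = 46
After line 3 (pop 'z' missing, returns default 184): d = {'a': 45, 'c': 30}, y = 184

46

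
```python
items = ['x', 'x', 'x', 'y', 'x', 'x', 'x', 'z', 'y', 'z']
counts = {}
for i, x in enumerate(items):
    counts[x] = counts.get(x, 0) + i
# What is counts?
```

Initial: counts = {}, items = ['x', 'x', 'x', 'y', 'x', 'x', 'x', 'z', 'y', 'z']
i=0, x='x': counts = {'x': 0}
i=1, x='x': counts = {'x': 1}
i=2, x='x': counts = {'x': 3}
i=3, x='y': counts = {'x': 3, 'y': 3}
i=4, x='x': counts = {'x': 7, 'y': 3}
i=5, x='x': counts = {'x': 12, 'y': 3}
i=6, x='x': counts = {'x': 18, 'y': 3}
i=7, x='z': counts = {'x': 18, 'y': 3, 'z': 7}
i=8, x='y': counts = {'x': 18, 'y': 11, 'z': 7}
i=9, x='z': counts = {'x': 18, 'y': 11, 'z': 16}

{'x': 18, 'y': 11, 'z': 16}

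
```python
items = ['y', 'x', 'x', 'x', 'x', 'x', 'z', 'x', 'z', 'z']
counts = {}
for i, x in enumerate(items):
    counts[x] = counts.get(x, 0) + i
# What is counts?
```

Initial: counts = {}, items = ['y', 'x', 'x', 'x', 'x', 'x', 'z', 'x', 'z', 'z']
i=0, x='y': counts = {'y': 0}
i=1, x='x': counts = {'y': 0, 'x': 1}
i=2, x='x': counts = {'y': 0, 'x': 3}
i=3, x='x': counts = {'y': 0, 'x': 6}
i=4, x='x': counts = {'y': 0, 'x': 10}
i=5, x='x': counts = {'y': 0, 'x': 15}
i=6, x='z': counts = {'y': 0, 'x': 15, 'z': 6}
i=7, x='x': counts = {'y': 0, 'x': 22, 'z': 6}
i=8, x='z': counts = {'y': 0, 'x': 22, 'z': 14}
i=9, x='z': counts = {'y': 0, 'x': 22, 'z': 23}

{'y': 0, 'x': 22, 'z': 23}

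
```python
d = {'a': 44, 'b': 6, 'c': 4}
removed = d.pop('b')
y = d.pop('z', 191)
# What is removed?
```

After line 1: d = {'a': 44, 'b': 6, 'c': 4}
After line 2 (pop 'b' returns 6): d = {'a': 44, 'c': 4}, removed = 6
After line 3 (pop 'z' missing, returns default 191): d = {'a': 44, 'c': 4}, y = 191

6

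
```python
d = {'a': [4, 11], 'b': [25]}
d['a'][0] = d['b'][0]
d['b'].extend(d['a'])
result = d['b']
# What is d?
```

After line 1: d = {'a': [4, 11], 'b': [25]}
After line 2 (a[0] = b[0] = 25): d = {'a': [25, 11], 'b': [25]}
After line 3 (b.extend(a) appends [25, 11]): d = {'a': [25, 11], 'b': [25, 25, 11]}
After line 4: result = d['b'] = [25, 25, 11]

{'a': [25, 11], 'b': [25, 25, 11]}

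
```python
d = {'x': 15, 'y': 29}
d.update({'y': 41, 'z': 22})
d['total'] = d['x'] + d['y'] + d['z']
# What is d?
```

After line 1: d = {'x': 15, 'y': 29}
After line 2 (y overwritten, z added): d = {'x': 15, 'y': 41, 'z': 22}
After line 3 (total = 15 + 41 + 22 = 78): d = {'x': 15, 'y': 41, 'z': 22, 'total': 78}

{'x': 15, 'y': 41, 'z': 22, 'total': 78}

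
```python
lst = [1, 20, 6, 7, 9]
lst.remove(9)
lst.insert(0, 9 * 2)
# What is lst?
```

After line 1: lst = [1, 20, 6, 7, 9]
After line 2 (remove first 9): lst = [1, 20, 6, 7]
After line 3 (insert 18 at index 0): lst = [18, 1, 20, 6, 7]

[18, 1, 20, 6, 7]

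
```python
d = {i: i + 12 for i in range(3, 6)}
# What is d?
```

{3: 15, 4: 16, 5: 17}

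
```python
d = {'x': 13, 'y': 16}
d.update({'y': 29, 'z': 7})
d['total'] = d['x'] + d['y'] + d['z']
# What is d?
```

After line 1: d = {'x': 13, 'y': 16}
After line 2 (y overwritten, z added): d = {'x': 13, 'y': 29, 'z': 7}
After line 3 (total = 13 + 29 + 7 = 49): d = {'x': 13, 'y': 29, 'z': 7, 'total': 49}

{'x': 13, 'y': 29, 'z': 7, 'total': 49}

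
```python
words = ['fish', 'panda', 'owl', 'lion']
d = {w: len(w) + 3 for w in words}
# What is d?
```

{'fish': 7, 'panda': 8, 'owl': 6, 'lion': 7}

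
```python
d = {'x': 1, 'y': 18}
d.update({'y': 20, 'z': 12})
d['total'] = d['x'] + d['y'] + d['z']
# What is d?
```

After line 1: d = {'x': 1, 'y': 18}
After line 2 (y overwritten, z added): d = {'x': 1, 'y': 20, 'z': 12}
After line 3 (total = 1 + 20 + 12 = 33): d = {'x': 1, 'y': 20, 'z': 12, 'total': 33}

{'x': 1, 'y': 20, 'z': 12, 'total': 33}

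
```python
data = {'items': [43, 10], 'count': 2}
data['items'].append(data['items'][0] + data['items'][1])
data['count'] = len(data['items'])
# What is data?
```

After line 1: data = {'items': [43, 10], 'count': 2}
After line 2 (append 43 + 10 = 53): data = {'items': [43, 10, 53], 'count': 2}
After line 3 (count = len(items) = 3): data = {'items': [43, 10, 53], 'count': 3}

{'items': [43, 10, 53], 'count': 3}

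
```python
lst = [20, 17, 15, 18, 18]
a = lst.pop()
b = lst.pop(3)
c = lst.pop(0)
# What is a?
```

After line 1: lst = [20, 17, 15, 18, 18]
After line 2 (pop() -> a = 18): lst = [20, 17, 15, 18]
After line 3 (pop(3) -> b = 18): lst = [20, 17, 15]
After line 4 (pop(0) -> c = 20): lst = [17, 15]

18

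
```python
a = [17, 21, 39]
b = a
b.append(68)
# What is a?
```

After line 1: a = [17, 21, 39]
After line 2 (b = a is an alias, same object): a = [17, 21, 39], b = [17, 21, 39]
After line 3 (b.append mutates the shared list): a = [17, 21, 39, 68], b = [17, 21, 39, 68]

[17, 21, 39, 68]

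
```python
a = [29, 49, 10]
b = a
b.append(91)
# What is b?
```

After line 1: a = [29, 49, 10]
After line 2 (b = a is an alias, same object): a = [29, 49, 10], b = [29, 49, 10]
After line 3 (b.append mutates the shared list): a = [29, 49, 10, 91], b = [29, 49, 10, 91]

[29, 49, 10, 91]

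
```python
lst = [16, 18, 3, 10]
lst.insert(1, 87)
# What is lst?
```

[16, 87, 18, 3, 10]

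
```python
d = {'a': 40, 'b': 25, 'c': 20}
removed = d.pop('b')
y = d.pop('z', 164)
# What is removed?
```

After line 1: d = {'a': 40, 'b': 25, 'c': 20}
After line 2 (pop 'b' returns 25): d = {'a': 40, 'c': 20}, removed = 25
After line 3 (pop 'z' missing, returns default 164): d = {'a': 40, 'c': 20}, y = 164

25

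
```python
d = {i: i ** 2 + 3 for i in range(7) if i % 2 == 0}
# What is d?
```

{0: 3, 2: 7, 4: 19, 6: 39}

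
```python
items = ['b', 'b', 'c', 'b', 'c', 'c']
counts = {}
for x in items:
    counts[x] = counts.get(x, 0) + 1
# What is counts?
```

Initial: counts = {}, items = ['b', 'b', 'c', 'b', 'c', 'c']
See 'b': counts = {'b': 1}
See 'b': counts = {'b': 2}
See 'c': counts = {'b': 2, 'c': 1}
See 'b': counts = {'b': 3, 'c': 1}
See 'c': counts = {'b': 3, 'c': 2}
See 'c': counts = {'b': 3, 'c': 3}

{'b': 3, 'c': 3}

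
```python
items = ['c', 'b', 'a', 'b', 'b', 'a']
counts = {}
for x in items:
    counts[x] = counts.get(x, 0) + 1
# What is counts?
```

Initial: counts = {}, items = ['c', 'b', 'a', 'b', 'b', 'a']
See 'c': counts = {'c': 1}
See 'b': counts = {'c': 1, 'b': 1}
See 'a': counts = {'c': 1, 'b': 1, 'a': 1}
See 'b': counts = {'c': 1, 'b': 2, 'a': 1}
See 'b': counts = {'c': 1, 'b': 3, 'a': 1}
See 'a': counts = {'c': 1, 'b': 3, 'a': 2}

{'c': 1, 'b': 3, 'a': 2}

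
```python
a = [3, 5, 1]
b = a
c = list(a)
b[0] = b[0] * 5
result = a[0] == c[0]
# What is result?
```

After line 1: a = [3, 5, 1]
After line 2 (b = a, alias): a = [3, 5, 1], b = [3, 5, 1]
After line 3 (c = list(a) is a copy, new object): c = [3, 5, 1]
After line 4 (b[0] = 3 * 5 = 15; mutates shared a/b): a = b = [15, 5, 1], c = [3, 5, 1]
After line 5 (a[0] = 15, c[0] = 3; result = False)

False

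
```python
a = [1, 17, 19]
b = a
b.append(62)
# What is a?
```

After line 1: a = [1, 17, 19]
After line 2 (b = a is an alias, same object): a = [1, 17, 19], b = [1, 17, 19]
After line 3 (b.append mutates the shared list): a = [1, 17, 19, 62], b = [1, 17, 19, 62]

[1, 17, 19, 62]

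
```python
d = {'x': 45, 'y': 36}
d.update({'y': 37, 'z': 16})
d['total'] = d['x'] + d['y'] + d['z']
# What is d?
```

After line 1: d = {'x': 45, 'y': 36}
After line 2 (y overwritten, z added): d = {'x': 45, 'y': 37, 'z': 16}
After line 3 (total = 45 + 37 + 16 = 98): d = {'x': 45, 'y': 37, 'z': 16, 'total': 98}

{'x': 45, 'y': 37, 'z': 16, 'total': 98}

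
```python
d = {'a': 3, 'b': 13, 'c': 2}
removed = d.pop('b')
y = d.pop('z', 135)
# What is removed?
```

After line 1: d = {'a': 3, 'b': 13, 'c': 2}
After line 2 (pop 'b' returns 13): d = {'a': 3, 'c': 2}, removed = 13
After line 3 (pop 'z' missing, returns default 135): d = {'a': 3, 'c': 2}, y = 135

13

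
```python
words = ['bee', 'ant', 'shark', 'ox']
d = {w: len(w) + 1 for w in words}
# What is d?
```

{'bee': 4, 'ant': 4, 'shark': 6, 'ox': 3}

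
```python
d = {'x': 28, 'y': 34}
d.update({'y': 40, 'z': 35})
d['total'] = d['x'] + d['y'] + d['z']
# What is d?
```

After line 1: d = {'x': 28, 'y': 34}
After line 2 (y overwritten, z added): d = {'x': 28, 'y': 40, 'z': 35}
After line 3 (total = 28 + 40 + 35 = 103): d = {'x': 28, 'y': 40, 'z': 35, 'total': 103}

{'x': 28, 'y': 40, 'z': 35, 'total': 103}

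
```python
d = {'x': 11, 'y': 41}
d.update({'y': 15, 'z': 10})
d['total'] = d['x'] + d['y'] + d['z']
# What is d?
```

After line 1: d = {'x': 11, 'y': 41}
After line 2 (y overwritten, z added): d = {'x': 11, 'y': 15, 'z': 10}
After line 3 (total = 11 + 15 + 10 = 36): d = {'x': 11, 'y': 15, 'z': 10, 'total': 36}

{'x': 11, 'y': 15, 'z': 10, 'total': 36}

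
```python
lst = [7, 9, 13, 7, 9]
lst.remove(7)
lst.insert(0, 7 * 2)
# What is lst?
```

After line 1: lst = [7, 9, 13, 7, 9]
After line 2 (remove first 7): lst = [9, 13, 7, 9]
After line 3 (insert 14 at index 0): lst = [14, 9, 13, 7, 9]

[14, 9, 13, 7, 9]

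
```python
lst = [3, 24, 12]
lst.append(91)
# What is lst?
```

[3, 24, 12, 91]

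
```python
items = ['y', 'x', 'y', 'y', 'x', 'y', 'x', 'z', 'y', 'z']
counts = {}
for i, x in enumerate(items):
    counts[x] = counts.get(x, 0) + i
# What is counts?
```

Initial: counts = {}, items = ['y', 'x', 'y', 'y', 'x', 'y', 'x', 'z', 'y', 'z']
i=0, x='y': counts = {'y': 0}
i=1, x='x': counts = {'y': 0, 'x': 1}
i=2, x='y': counts = {'y': 2, 'x': 1}
i=3, x='y': counts = {'y': 5, 'x': 1}
i=4, x='x': counts = {'y': 5, 'x': 5}
i=5, x='y': counts = {'y': 10, 'x': 5}
i=6, x='x': counts = {'y': 10, 'x': 11}
i=7, x='z': counts = {'y': 10, 'x': 11, 'z': 7}
i=8, x='y': counts = {'y': 18, 'x': 11, 'z': 7}
i=9, x='z': counts = {'y': 18, 'x': 11, 'z': 16}

{'y': 18, 'x': 11, 'z': 16}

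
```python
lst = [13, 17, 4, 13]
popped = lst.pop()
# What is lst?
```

[13, 17, 4]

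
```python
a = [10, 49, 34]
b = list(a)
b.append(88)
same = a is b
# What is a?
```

After line 1: a = [10, 49, 34]
After line 2 (b = list(a) is a shallow copy, new object): a = [10, 49, 34], b = [10, 49, 34]
After line 3 (append only mutates b): a = [10, 49, 34], b = [10, 49, 34, 88]
After line 4 (same = a is b; different objects -> False): same = False

[10, 49, 34]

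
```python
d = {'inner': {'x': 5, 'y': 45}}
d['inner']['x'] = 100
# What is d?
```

After line 1: d = {'inner': {'x': 5, 'y': 45}}
After line 2 (inner x overwritten): d = {'inner': {'x': 100, 'y': 45}}

{'inner': {'x': 100, 'y': 45}}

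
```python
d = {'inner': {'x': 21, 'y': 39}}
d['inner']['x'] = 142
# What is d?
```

After line 1: d = {'inner': {'x': 21, 'y': 39}}
After line 2 (inner x overwritten): d = {'inner': {'x': 142, 'y': 39}}

{'inner': {'x': 142, 'y': 39}}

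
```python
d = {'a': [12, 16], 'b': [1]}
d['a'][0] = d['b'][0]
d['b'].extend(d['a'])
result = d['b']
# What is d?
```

After line 1: d = {'a': [12, 16], 'b': [1]}
After line 2 (a[0] = b[0] = 1): d = {'a': [1, 16], 'b': [1]}
After line 3 (b.extend(a) appends [1, 16]): d = {'a': [1, 16], 'b': [1, 1, 16]}
After line 4: result = d['b'] = [1, 1, 16]

{'a': [1, 16], 'b': [1, 1, 16]}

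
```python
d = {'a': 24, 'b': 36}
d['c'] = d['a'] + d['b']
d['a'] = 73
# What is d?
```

After line 1: d = {'a': 24, 'b': 36}
After line 2 (d['c'] = 24 + 36): d = {'a': 24, 'b': 36, 'c': 60}
After line 3: d = {'a': 73, 'b': 36, 'c': 60}

{'a': 73, 'b': 36, 'c': 60}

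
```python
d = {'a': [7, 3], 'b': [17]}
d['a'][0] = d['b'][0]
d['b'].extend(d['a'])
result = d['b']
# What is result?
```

After line 1: d = {'a': [7, 3], 'b': [17]}
After line 2 (a[0] = b[0] = 17): d = {'a': [17, 3], 'b': [17]}
After line 3 (b.extend(a) appends [17, 3]): d = {'a': [17, 3], 'b': [17, 17, 3]}
After line 4: result = d['b'] = [17, 17, 3]

[17, 17, 3]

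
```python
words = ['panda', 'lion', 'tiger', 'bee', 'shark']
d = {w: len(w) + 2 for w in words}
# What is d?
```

{'panda': 7, 'lion': 6, 'tiger': 7, 'bee': 5, 'shark': 7}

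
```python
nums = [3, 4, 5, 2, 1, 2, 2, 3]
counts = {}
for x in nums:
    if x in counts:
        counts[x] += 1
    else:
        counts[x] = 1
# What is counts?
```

Initial: counts = {}, nums = [3, 4, 5, 2, 1, 2, 2, 3]
See 3: counts = {3: 1}
See 4: counts = {3: 1, 4: 1}
See 5: counts = {3: 1, 4: 1, 5: 1}
See 2: counts = {3: 1, 4: 1, 5: 1, 2: 1}
See 1: counts = {3: 1, 4: 1, 5: 1, 2: 1, 1: 1}
See 2: counts = {3: 1, 4: 1, 5: 1, 2: 2, 1: 1}
See 2: counts = {3: 1, 4: 1, 5: 1, 2: 3, 1: 1}
See 3: counts = {3: 2, 4: 1, 5: 1, 2: 3, 1: 1}

{3: 2, 4: 1, 5: 1, 2: 3, 1: 1}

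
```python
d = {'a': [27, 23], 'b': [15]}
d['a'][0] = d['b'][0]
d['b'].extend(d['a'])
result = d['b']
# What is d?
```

After line 1: d = {'a': [27, 23], 'b': [15]}
After line 2 (a[0] = b[0] = 15): d = {'a': [15, 23], 'b': [15]}
After line 3 (b.extend(a) appends [15, 23]): d = {'a': [15, 23], 'b': [15, 15, 23]}
After line 4: result = d['b'] = [15, 15, 23]

{'a': [15, 23], 'b': [15, 15, 23]}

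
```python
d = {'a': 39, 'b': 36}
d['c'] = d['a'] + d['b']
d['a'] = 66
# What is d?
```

After line 1: d = {'a': 39, 'b': 36}
After line 2 (d['c'] = 39 + 36): d = {'a': 39, 'b': 36, 'c': 75}
After line 3: d = {'a': 66, 'b': 36, 'c': 75}

{'a': 66, 'b': 36, 'c': 75}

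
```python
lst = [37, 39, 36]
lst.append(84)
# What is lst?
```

[37, 39, 36, 84]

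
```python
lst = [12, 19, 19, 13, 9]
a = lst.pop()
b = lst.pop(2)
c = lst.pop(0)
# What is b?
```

After line 1: lst = [12, 19, 19, 13, 9]
After line 2 (pop() -> a = 9): lst = [12, 19, 19, 13]
After line 3 (pop(2) -> b = 19): lst = [12, 19, 13]
After line 4 (pop(0) -> c = 12): lst = [19, 13]

19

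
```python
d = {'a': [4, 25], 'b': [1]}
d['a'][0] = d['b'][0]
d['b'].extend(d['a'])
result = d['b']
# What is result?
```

After line 1: d = {'a': [4, 25], 'b': [1]}
After line 2 (a[0] = b[0] = 1): d = {'a': [1, 25], 'b': [1]}
After line 3 (b.extend(a) appends [1, 25]): d = {'a': [1, 25], 'b': [1, 1, 25]}
After line 4: result = d['b'] = [1, 1, 25]

[1, 1, 25]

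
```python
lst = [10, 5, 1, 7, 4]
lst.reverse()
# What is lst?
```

[4, 7, 1, 5, 10]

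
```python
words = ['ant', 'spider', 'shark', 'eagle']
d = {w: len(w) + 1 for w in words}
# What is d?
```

{'ant': 4, 'spider': 7, 'shark': 6, 'eagle': 6}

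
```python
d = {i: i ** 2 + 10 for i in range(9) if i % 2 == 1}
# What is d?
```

{1: 11, 3: 19, 5: 35, 7: 59}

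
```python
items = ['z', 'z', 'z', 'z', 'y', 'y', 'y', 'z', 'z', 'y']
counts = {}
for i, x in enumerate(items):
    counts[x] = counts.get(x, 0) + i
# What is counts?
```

Initial: counts = {}, items = ['z', 'z', 'z', 'z', 'y', 'y', 'y', 'z', 'z', 'y']
i=0, x='z': counts = {'z': 0}
i=1, x='z': counts = {'z': 1}
i=2, x='z': counts = {'z': 3}
i=3, x='z': counts = {'z': 6}
i=4, x='y': counts = {'z': 6, 'y': 4}
i=5, x='y': counts = {'z': 6, 'y': 9}
i=6, x='y': counts = {'z': 6, 'y': 15}
i=7, x='z': counts = {'z': 13, 'y': 15}
i=8, x='z': counts = {'z': 21, 'y': 15}
i=9, x='y': counts = {'z': 21, 'y': 24}

{'z': 21, 'y': 24}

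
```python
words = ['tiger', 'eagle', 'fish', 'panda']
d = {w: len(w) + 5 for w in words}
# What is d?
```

{'tiger': 10, 'eagle': 10, 'fish': 9, 'panda': 10}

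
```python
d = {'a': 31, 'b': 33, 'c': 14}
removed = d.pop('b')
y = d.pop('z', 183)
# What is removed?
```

After line 1: d = {'a': 31, 'b': 33, 'c': 14}
After line 2 (pop 'b' returns 33): d = {'a': 31, 'c': 14}, removed = 33
After line 3 (pop 'z' missing, returns default 183): d = {'a': 31, 'c': 14}, y = 183

33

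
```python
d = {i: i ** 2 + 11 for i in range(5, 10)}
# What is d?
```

{5: 36, 6: 47, 7: 60, 8: 75, 9: 92}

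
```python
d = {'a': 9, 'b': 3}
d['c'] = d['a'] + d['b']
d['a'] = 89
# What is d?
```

After line 1: d = {'a': 9, 'b': 3}
After line 2 (d['c'] = 9 + 3): d = {'a': 9, 'b': 3, 'c': 12}
After line 3: d = {'a': 89, 'b': 3, 'c': 12}

{'a': 89, 'b': 3, 'c': 12}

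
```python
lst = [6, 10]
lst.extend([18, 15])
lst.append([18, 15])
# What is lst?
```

After line 1: lst = [6, 10]
After line 2 (extend unpacks [18, 15]): lst = [6, 10, 18, 15]
After line 3 (append adds [18, 15] as single element): lst = [6, 10, 18, 15, [18, 15]]

[6, 10, 18, 15, [18, 15]]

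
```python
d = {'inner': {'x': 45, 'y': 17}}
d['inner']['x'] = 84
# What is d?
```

After line 1: d = {'inner': {'x': 45, 'y': 17}}
After line 2 (inner x overwritten): d = {'inner': {'x': 84, 'y': 17}}

{'inner': {'x': 84, 'y': 17}}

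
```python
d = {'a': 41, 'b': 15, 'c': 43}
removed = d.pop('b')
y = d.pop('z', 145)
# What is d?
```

After line 1: d = {'a': 41, 'b': 15, 'c': 43}
After line 2 (pop 'b' returns 15): d = {'a': 41, 'c': 43}, removed = 15
After line 3 (pop 'z' missing, returns default 145): d = {'a': 41, 'c': 43}, y = 145

{'a': 41, 'c': 43}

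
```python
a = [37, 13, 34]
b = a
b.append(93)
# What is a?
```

After line 1: a = [37, 13, 34]
After line 2 (b = a is an alias, same object): a = [37, 13, 34], b = [37, 13, 34]
After line 3 (b.append mutates the shared list): a = [37, 13, 34, 93], b = [37, 13, 34, 93]

[37, 13, 34, 93]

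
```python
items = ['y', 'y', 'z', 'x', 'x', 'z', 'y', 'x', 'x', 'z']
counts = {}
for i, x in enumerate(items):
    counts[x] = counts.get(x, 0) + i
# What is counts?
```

Initial: counts = {}, items = ['y', 'y', 'z', 'x', 'x', 'z', 'y', 'x', 'x', 'z']
i=0, x='y': counts = {'y': 0}
i=1, x='y': counts = {'y': 1}
i=2, x='z': counts = {'y': 1, 'z': 2}
i=3, x='x': counts = {'y': 1, 'z': 2, 'x': 3}
i=4, x='x': counts = {'y': 1, 'z': 2, 'x': 7}
i=5, x='z': counts = {'y': 1, 'z': 7, 'x': 7}
i=6, x='y': counts = {'y': 7, 'z': 7, 'x': 7}
i=7, x='x': counts = {'y': 7, 'z': 7, 'x': 14}
i=8, x='x': counts = {'y': 7, 'z': 7, 'x': 22}
i=9, x='z': counts = {'y': 7, 'z': 16, 'x': 22}

{'y': 7, 'z': 16, 'x': 22}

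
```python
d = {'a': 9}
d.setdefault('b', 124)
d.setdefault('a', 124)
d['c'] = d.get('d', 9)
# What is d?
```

After line 1: d = {'a': 9}
After line 2 (setdefault adds 'b'=124): d = {'a': 9, 'b': 124}
After line 3 (setdefault 'a' no-op, already exists): d = {'a': 9, 'b': 124}
After line 4 (get('d', 9) returns default since 'd' not in d): d = {'a': 9, 'b': 124, 'c': 9}

{'a': 9, 'b': 124, 'c': 9}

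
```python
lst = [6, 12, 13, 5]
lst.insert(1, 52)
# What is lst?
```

[6, 52, 12, 13, 5]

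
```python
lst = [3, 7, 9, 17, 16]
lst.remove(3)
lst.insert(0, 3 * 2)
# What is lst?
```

After line 1: lst = [3, 7, 9, 17, 16]
After line 2 (remove first 3): lst = [7, 9, 17, 16]
After line 3 (insert 6 at index 0): lst = [6, 7, 9, 17, 16]

[6, 7, 9, 17, 16]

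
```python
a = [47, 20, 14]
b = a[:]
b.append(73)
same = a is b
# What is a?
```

After line 1: a = [47, 20, 14]
After line 2 (b = a[:] is a shallow copy, new object): a = [47, 20, 14], b = [47, 20, 14]
After line 3 (append only mutates b): a = [47, 20, 14], b = [47, 20, 14, 73]
After line 4 (same = a is b; different objects -> False): same = False

[47, 20, 14]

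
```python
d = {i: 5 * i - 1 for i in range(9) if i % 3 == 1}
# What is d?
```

{1: 4, 4: 19, 7: 34}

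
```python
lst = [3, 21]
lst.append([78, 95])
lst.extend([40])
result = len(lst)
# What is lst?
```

After line 1: lst = [3, 21]
After line 2 (append adds [78, 95] as single element): lst = [3, 21, [78, 95]]
After line 3 (extend unpacks [40], adds 40): lst = [3, 21, [78, 95], 40]
After line 4: result = len(lst) = 4

[3, 21, [78, 95], 40]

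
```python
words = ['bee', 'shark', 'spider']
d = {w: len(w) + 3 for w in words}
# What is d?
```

{'bee': 6, 'shark': 8, 'spider': 9}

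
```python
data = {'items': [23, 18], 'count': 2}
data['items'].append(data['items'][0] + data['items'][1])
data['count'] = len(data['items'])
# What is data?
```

After line 1: data = {'items': [23, 18], 'count': 2}
After line 2 (append 23 + 18 = 41): data = {'items': [23, 18, 41], 'count': 2}
After line 3 (count = len(items) = 3): data = {'items': [23, 18, 41], 'count': 3}

{'items': [23, 18, 41], 'count': 3}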